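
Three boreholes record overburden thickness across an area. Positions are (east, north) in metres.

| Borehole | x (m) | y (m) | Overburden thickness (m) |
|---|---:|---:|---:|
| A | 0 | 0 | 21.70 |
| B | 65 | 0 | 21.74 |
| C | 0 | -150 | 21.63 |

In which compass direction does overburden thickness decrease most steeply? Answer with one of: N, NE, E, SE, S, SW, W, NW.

∂d/∂x = (21.74 − 21.70) / (65 − 0) = +0.0006154
∂d/∂y = (21.63 − 21.70) / (-150 − 0) = +0.0004667
Steepest decrease is along −∇f = (-0.0006154 E, -0.0004667 N) → southwest.

SW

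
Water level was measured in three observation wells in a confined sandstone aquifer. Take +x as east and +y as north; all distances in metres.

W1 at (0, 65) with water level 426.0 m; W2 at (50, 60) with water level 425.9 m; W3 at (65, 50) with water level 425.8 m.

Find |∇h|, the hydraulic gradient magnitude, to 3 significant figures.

With h = a·x + b·y + c and W1 as origin, the differences give:
  50·a + (-5)·b = -0.1
  65·a + (-15)·b = -0.2
Eliminate b (×(-15) and ×(-5), subtract): -425·a = 0.50 → a = ∂h/∂x = -0.001176
Back-substitute: b = ∂h/∂y = +0.008235.
|∇h| = √(-0.001176² + 0.008235²) = 0.008319

0.00832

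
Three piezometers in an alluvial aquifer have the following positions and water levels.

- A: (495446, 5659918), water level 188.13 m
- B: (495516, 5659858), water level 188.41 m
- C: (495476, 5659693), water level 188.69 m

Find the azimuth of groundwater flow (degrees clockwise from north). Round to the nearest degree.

Three-point gradient (reference A): Δ to B = (70, -60, +0.28), Δ to C = (30, -225, +0.56).
∂h/∂x = +0.002108, ∂h/∂y = -0.002208 (det = -13950).
Flow direction (−∇h) has components (-0.002108 E, +0.002208 N).
Azimuth = atan2(E, N) = atan2(-0.002108, +0.002208) = 316.3° ≈ 316°.

316°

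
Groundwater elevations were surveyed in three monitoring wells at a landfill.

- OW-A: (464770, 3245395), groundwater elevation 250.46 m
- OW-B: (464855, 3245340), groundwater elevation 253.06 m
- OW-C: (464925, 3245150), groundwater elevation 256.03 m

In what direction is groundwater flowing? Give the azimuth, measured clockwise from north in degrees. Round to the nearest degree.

282°

With h = a·x + b·y + c and OW-A as origin, the differences give:
  85·a + (-55)·b = +2.60
  155·a + (-245)·b = +5.57
Eliminate b (×(-245) and ×(-55), subtract): -12300·a = -330.650 → a = ∂h/∂x = +0.02688
Back-substitute: b = ∂h/∂y = -0.005728.
Flow direction (−∇h) has components (-0.02688 E, +0.005728 N).
Azimuth = atan2(E, N) = atan2(-0.02688, +0.005728) = 282.0° ≈ 282°.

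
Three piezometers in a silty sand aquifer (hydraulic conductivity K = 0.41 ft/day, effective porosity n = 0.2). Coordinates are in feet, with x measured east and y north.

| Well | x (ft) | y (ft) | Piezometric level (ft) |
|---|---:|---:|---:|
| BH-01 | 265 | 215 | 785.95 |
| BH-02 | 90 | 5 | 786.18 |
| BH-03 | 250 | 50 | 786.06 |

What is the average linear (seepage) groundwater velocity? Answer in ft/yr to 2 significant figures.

0.63 ft/yr

With h = a·x + b·y + c and BH-01 as origin, the differences give:
  (-175)·a + (-210)·b = +0.23
  (-15)·a + (-165)·b = +0.11
Eliminate b (×(-165) and ×(-210), subtract): 25725·a = -14.850 → a = ∂h/∂x = -0.0005773
Back-substitute: b = ∂h/∂y = -0.0006142.
|∇h| = √(-0.0005773² + -0.0006142²) = 0.0008429
Seepage velocity v = K·i/n = 0.41 × 0.0008429 / 0.2 = 0.001728 ft/day = 0.6312 ft/yr.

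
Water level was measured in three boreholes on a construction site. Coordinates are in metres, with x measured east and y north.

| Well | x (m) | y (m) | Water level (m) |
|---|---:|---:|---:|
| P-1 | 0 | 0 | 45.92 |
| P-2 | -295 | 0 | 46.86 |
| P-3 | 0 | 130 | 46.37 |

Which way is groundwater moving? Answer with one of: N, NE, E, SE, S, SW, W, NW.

∂h/∂x = (46.86 − 45.92) / (-295 − 0) = -0.003186
∂h/∂y = (46.37 − 45.92) / (130 − 0) = +0.003462
Flow = −∇h = (+0.003186 east, -0.003462 north), which points southeast.

SE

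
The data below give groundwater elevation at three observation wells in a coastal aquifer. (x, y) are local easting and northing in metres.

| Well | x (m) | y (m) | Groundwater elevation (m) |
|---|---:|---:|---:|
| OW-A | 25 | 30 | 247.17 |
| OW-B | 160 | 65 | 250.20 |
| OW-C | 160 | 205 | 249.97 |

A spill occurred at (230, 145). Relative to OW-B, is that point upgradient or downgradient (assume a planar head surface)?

With h = a·x + b·y + c and OW-A as origin, the differences give:
  135·a + 35·b = +3.03
  135·a + 175·b = +2.80
Eliminate b (×175 and ×35, subtract): 18900·a = 432.250 → a = ∂h/∂x = +0.02287
Back-substitute: b = ∂h/∂y = -0.001643.
Head at (230, 145) = 247.17 + (+0.02287)·(205) + (-0.001643)·(115) = 251.67 m.
That is higher than the 250.20 m at OW-B, so the point is upgradient.

upgradient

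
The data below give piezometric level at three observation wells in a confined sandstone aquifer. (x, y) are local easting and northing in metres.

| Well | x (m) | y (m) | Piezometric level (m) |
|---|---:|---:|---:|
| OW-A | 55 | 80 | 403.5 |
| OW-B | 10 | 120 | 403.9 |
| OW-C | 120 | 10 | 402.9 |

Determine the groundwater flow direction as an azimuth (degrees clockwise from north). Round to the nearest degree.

104°

Taking OW-A as reference: OW-B−OW-A = (-45, 40, +0.4); OW-C−OW-A = (65, -70, -0.6).
Solve a·Δx + b·Δy = Δh: det = (-45)·(-70) − 65·40 = 550.
∂h/∂x = [(+0.4)·(-70) − (-0.6)·40] / 550 = -0.007273
∂h/∂y = [(-45)·(-0.6) − 65·(+0.4)] / 550 = +0.001818
Flow direction (−∇h) has components (+0.007273 E, -0.001818 N).
Azimuth = atan2(E, N) = atan2(+0.007273, -0.001818) = 104.0° ≈ 104°.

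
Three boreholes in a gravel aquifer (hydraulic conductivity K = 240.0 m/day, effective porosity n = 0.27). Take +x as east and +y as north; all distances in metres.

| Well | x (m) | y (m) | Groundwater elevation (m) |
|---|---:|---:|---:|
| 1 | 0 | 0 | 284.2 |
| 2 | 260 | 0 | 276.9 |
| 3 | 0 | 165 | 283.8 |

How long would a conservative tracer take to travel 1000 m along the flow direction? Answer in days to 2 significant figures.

∂h/∂x = (276.9 − 284.2) / (260 − 0) = -0.02808
∂h/∂y = (283.8 − 284.2) / (165 − 0) = -0.002424
|∇h| = √(-0.02808² + -0.002424²) = 0.02818
Seepage velocity v = K·i/n = 240.0 × 0.02818 / 0.27 = 25.05 m/day.
t = 1000 / 25.05 = 39.92 days.

40 days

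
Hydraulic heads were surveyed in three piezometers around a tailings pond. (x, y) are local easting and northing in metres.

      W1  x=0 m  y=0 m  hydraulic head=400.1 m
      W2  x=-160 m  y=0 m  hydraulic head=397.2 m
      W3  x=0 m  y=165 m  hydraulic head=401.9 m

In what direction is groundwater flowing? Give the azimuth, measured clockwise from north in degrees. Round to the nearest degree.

∂h/∂x = (397.2 − 400.1) / (-160 − 0) = +0.01813
∂h/∂y = (401.9 − 400.1) / (165 − 0) = +0.01091
Flow direction (−∇h) has components (-0.01813 E, -0.01091 N).
Azimuth = atan2(E, N) = atan2(-0.01813, -0.01091) = 239.0° ≈ 239°.

239°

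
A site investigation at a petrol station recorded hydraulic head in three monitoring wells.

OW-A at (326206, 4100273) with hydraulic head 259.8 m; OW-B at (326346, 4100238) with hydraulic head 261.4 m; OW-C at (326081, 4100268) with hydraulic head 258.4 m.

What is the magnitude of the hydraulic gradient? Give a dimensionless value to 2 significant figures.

0.011

Taking OW-A as reference: OW-B−OW-A = (140, -35, +1.6); OW-C−OW-A = (-125, -5, -1.4).
Determinant of the coordinate differences = 140·(-5) − (-125)·(-35) = -5075.
∂h/∂x = [(+1.6)·(-5) − (-1.4)·(-35)] / -5075 = +0.01123
∂h/∂y = [140·(-1.4) − (-125)·(+1.6)] / -5075 = -0.0007882
|∇h| = √(0.01123² + -0.0007882²) = 0.01126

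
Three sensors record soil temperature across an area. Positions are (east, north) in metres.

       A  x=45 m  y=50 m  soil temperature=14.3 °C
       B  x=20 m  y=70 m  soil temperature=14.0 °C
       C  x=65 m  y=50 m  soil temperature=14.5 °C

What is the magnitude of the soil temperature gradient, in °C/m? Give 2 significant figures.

0.010 °C/m

Differences from A: to B (Δx, Δy, Δh) = (-25, 20, -0.3); to C = (20, 0, +0.2).
Solve a·Δx + b·Δy = ΔT: det = (-25)·0 − 20·20 = -400.
∂T/∂x = [(-0.3)·0 − (+0.2)·20] / -400 = +0.010000
∂T/∂y = [(-25)·(+0.2) − 20·(-0.3)] / -400 = -0.002500
|∇f| = √(0.010000² + -0.002500²) = 0.01031 °C/m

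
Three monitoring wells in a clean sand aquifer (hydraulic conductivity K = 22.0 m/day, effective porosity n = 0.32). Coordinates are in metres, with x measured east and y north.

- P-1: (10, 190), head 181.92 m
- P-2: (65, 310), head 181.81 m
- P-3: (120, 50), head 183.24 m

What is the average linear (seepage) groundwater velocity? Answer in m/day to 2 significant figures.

0.55 m/day

Differences from P-1: to P-2 (Δx, Δy, Δh) = (55, 120, -0.11); to P-3 = (110, -140, +1.32).
Solve a·Δx + b·Δy = Δh: det = 55·(-140) − 110·120 = -20900.
∂h/∂x = [(-0.11)·(-140) − (+1.32)·120] / -20900 = +0.006842
∂h/∂y = [55·(+1.32) − 110·(-0.11)] / -20900 = -0.004053
|∇h| = √(0.006842² + -0.004053²) = 0.007952
Seepage velocity v = K·i/n = 22.0 × 0.007952 / 0.32 = 0.5467 m/day.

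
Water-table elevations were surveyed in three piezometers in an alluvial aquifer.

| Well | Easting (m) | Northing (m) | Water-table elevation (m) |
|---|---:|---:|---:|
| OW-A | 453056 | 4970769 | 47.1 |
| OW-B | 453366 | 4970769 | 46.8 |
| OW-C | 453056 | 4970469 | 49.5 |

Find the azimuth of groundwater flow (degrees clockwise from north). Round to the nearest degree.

007°

∂h/∂x = (46.8 − 47.1) / (453366 − 453056) = -0.0009677
∂h/∂y = (49.5 − 47.1) / (4970469 − 4970769) = -0.008000
Flow direction (−∇h) has components (+0.0009677 E, +0.008000 N).
Azimuth = atan2(E, N) = atan2(+0.0009677, +0.008000) = 6.9° ≈ 007°.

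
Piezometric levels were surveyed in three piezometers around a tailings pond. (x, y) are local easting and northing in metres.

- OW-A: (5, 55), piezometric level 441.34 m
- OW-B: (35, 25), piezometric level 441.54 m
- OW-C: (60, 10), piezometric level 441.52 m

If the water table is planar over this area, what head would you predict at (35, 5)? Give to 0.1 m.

With h = a·x + b·y + c and OW-A as origin, the differences give:
  30·a + (-30)·b = +0.20
  55·a + (-45)·b = +0.18
Eliminate b (×(-45) and ×(-30), subtract): 300·a = -3.600 → a = ∂h/∂x = -0.01200
Back-substitute: b = ∂h/∂y = -0.01867.
h(35, 5) = 441.34 + (-0.01200)·(30) + (-0.01867)·(-50) = 441.34 -0.360 +0.933 = 441.913 m.

441.9 m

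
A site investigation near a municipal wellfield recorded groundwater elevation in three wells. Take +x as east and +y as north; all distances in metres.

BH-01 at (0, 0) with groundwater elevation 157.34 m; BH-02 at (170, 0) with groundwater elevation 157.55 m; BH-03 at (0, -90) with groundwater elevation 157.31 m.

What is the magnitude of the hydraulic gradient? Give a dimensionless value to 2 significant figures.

0.0013

∂h/∂x = (157.55 − 157.34) / (170 − 0) = +0.001235
∂h/∂y = (157.31 − 157.34) / (-90 − 0) = +0.0003333
|∇h| = √(0.001235² + 0.0003333²) = 0.001279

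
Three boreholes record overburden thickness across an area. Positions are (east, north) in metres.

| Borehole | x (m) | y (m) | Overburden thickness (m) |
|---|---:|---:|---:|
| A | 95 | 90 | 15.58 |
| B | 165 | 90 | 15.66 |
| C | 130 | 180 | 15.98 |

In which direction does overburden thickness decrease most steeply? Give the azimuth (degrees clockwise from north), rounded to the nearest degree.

196°

Differences from A: to B (Δx, Δy, Δh) = (70, 0, +0.08); to C = (35, 90, +0.40).
Determinant of the coordinate differences = 70·90 − 35·0 = 6300.
∂d/∂x = [(+0.08)·90 − (+0.40)·0] / 6300 = +0.001143
∂d/∂y = [70·(+0.40) − 35·(+0.08)] / 6300 = +0.004000
Steepest decrease is along −∇f: components (-0.001143 E, -0.004000 N).
Azimuth = atan2(-0.001143, -0.004000) = 195.9° ≈ 196°.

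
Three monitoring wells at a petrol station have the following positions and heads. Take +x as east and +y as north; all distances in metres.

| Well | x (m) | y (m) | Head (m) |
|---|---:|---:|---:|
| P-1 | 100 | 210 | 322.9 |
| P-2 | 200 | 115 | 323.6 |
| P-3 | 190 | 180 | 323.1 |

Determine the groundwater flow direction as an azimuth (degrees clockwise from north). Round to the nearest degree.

003°

With h = a·x + b·y + c and P-1 as origin, the differences give:
  100·a + (-95)·b = +0.7
  90·a + (-30)·b = +0.2
Eliminate b (×(-30) and ×(-95), subtract): 5550·a = -2.00 → a = ∂h/∂x = -0.0003604
Back-substitute: b = ∂h/∂y = -0.007748.
Flow direction (−∇h) has components (+0.0003604 E, +0.007748 N).
Azimuth = atan2(E, N) = atan2(+0.0003604, +0.007748) = 2.7° ≈ 003°.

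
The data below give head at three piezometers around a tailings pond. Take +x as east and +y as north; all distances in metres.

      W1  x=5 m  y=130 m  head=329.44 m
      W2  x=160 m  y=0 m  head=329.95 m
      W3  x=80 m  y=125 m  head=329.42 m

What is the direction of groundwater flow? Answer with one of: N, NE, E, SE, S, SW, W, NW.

With h = a·x + b·y + c and W1 as origin, the differences give:
  155·a + (-130)·b = +0.51
  75·a + (-5)·b = -0.02
Eliminate b (×(-5) and ×(-130), subtract): 8975·a = -5.150 → a = ∂h/∂x = -0.0005738
Back-substitute: b = ∂h/∂y = -0.004607.
Flow = −∇h = (+0.0005738 east, +0.004607 north), which points north.

N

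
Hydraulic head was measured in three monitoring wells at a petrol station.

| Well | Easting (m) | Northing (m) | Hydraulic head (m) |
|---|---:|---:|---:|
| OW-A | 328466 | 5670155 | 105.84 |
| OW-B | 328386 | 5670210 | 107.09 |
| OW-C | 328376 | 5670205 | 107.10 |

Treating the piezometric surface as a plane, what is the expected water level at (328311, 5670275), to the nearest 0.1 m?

108.4 m

With h = a·x + b·y + c and OW-A as origin, the differences give:
  (-80)·a + 55·b = +1.25
  (-90)·a + 50·b = +1.26
Eliminate b (×50 and ×55, subtract): 950·a = -6.800 → a = ∂h/∂x = -0.007158
Back-substitute: b = ∂h/∂y = +0.01232.
h(328311, 5670275) = 105.84 + (-0.007158)·(-155) + (+0.01232)·(120) = 105.84 +1.109 +1.478 = 108.427 m.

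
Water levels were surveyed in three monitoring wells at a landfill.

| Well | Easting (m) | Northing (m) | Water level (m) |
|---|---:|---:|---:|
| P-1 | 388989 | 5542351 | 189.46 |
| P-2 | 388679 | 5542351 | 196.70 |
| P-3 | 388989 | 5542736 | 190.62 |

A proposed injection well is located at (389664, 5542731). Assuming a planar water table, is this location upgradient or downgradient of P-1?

∂h/∂x = (196.70 − 189.46) / (388679 − 388989) = -0.02335
∂h/∂y = (190.62 − 189.46) / (5542736 − 5542351) = +0.003013
Head at (389664, 5542731) = 189.46 + (-0.02335)·(675) + (+0.003013)·(380) = 174.84 m.
That is lower than the 189.46 m at P-1, so the point is downgradient.

downgradient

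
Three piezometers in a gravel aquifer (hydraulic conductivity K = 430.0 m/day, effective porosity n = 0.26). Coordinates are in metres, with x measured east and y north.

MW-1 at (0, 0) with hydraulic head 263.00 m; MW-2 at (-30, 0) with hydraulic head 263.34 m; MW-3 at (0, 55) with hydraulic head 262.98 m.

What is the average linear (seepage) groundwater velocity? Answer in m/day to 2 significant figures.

∂h/∂x = (263.34 − 263.00) / (-30 − 0) = -0.01133
∂h/∂y = (262.98 − 263.00) / (55 − 0) = -0.0003636
|∇h| = √(-0.01133² + -0.0003636²) = 0.01134
Seepage velocity v = K·i/n = 430.0 × 0.01134 / 0.26 = 18.75 m/day.

19 m/day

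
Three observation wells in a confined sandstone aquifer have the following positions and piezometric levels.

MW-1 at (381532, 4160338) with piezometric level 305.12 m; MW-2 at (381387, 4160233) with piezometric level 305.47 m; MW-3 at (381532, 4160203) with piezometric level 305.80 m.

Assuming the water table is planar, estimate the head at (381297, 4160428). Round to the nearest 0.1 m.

With h = a·x + b·y + c and MW-1 as origin, the differences give:
  (-145)·a + (-105)·b = +0.35
  0·a + (-135)·b = +0.68
Eliminate b (×(-135) and ×(-105), subtract): 19575·a = 24.150 → a = ∂h/∂x = +0.001234
Back-substitute: b = ∂h/∂y = -0.005037.
h(381297, 4160428) = 305.12 + (+0.001234)·(-235) + (-0.005037)·(90) = 305.12 -0.290 -0.453 = 304.377 m.

304.4 m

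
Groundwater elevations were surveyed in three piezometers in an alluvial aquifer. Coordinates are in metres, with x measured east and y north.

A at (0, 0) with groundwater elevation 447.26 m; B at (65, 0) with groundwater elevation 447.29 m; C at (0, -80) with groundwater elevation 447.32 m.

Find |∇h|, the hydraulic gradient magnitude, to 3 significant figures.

∂h/∂x = (447.29 − 447.26) / (65 − 0) = +0.0004615
∂h/∂y = (447.32 − 447.26) / (-80 − 0) = -0.0007500
|∇h| = √(0.0004615² + -0.0007500²) = 0.0008806

0.000881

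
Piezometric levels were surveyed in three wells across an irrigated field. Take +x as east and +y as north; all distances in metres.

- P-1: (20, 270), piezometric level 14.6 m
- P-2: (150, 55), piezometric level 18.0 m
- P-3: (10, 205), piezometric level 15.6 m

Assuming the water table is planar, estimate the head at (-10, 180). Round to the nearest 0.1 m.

16.0 m

Three-point gradient (reference P-1): Δ to P-2 = (130, -215, +3.4), Δ to P-3 = (-10, -65, +1.0).
∂h/∂x = +0.0005660, ∂h/∂y = -0.01547 (det = -10600).
h(-10, 180) = 14.6 + (+0.0005660)·(-30) + (-0.01547)·(-90) = 14.6 -0.017 +1.392 = 15.975 m.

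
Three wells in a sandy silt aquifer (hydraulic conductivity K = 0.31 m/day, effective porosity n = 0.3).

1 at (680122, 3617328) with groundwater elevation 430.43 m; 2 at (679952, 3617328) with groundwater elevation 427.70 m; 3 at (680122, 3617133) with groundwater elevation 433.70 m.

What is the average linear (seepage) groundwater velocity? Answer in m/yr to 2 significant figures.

8.8 m/yr

∂h/∂x = (427.70 − 430.43) / (679952 − 680122) = +0.01606
∂h/∂y = (433.70 − 430.43) / (3617133 − 3617328) = -0.01677
|∇h| = √(0.01606² + -0.01677²) = 0.02322
Seepage velocity v = K·i/n = 0.31 × 0.02322 / 0.3 = 0.02399 m/day = 8.762 m/yr.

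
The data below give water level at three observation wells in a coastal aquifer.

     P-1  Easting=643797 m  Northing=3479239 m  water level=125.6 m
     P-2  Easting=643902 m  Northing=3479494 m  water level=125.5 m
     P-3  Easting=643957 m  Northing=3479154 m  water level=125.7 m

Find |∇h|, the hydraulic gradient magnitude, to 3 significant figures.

0.000633

With h = a·x + b·y + c and P-1 as origin, the differences give:
  105·a + 255·b = -0.1
  160·a + (-85)·b = +0.1
Eliminate b (×(-85) and ×255, subtract): -49725·a = -17.00 → a = ∂h/∂x = +0.0003419
Back-substitute: b = ∂h/∂y = -0.0005329.
|∇h| = √(0.0003419² + -0.0005329²) = 0.0006331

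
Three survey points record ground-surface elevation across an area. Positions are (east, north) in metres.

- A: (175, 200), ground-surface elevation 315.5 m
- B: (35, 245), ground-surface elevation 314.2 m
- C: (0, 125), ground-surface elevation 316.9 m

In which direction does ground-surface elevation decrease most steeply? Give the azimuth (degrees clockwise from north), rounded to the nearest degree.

With z = a·x + b·y + c and A as origin, the differences give:
  (-140)·a + 45·b = -1.3
  (-175)·a + (-75)·b = +1.4
Eliminate b (×(-75) and ×45, subtract): 18375·a = 34.50 → a = ∂z/∂x = +0.001878
Back-substitute: b = ∂z/∂y = -0.02305.
Steepest decrease is along −∇f: components (-0.001878 E, +0.02305 N).
Azimuth = atan2(-0.001878, +0.02305) = 355.3° ≈ 355°.

355°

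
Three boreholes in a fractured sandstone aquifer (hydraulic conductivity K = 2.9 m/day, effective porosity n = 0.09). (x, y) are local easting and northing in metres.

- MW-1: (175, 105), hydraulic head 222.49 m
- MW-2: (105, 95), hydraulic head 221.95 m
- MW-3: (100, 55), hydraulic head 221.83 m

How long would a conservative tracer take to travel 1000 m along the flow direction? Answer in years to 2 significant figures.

Differences from MW-1: to MW-2 (Δx, Δy, Δh) = (-70, -10, -0.54); to MW-3 = (-75, -50, -0.66).
Solve a·Δx + b·Δy = Δh: det = (-70)·(-50) − (-75)·(-10) = 2750.
∂h/∂x = [(-0.54)·(-50) − (-0.66)·(-10)] / 2750 = +0.007418
∂h/∂y = [(-70)·(-0.66) − (-75)·(-0.54)] / 2750 = +0.002073
|∇h| = √(0.007418² + 0.002073²) = 0.007702
Seepage velocity v = K·i/n = 2.9 × 0.007702 / 0.09 = 0.2482 m/day.
t = 1000 / 0.2482 = 4029 days = 11 years.

11 years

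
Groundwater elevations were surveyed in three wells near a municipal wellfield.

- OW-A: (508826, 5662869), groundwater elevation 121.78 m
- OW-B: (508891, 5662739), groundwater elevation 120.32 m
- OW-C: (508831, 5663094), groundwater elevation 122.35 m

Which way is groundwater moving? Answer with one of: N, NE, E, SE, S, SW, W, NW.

With h = a·x + b·y + c and OW-A as origin, the differences give:
  65·a + (-130)·b = -1.46
  5·a + 225·b = +0.57
Eliminate b (×225 and ×(-130), subtract): 15275·a = -254.400 → a = ∂h/∂x = -0.01665
Back-substitute: b = ∂h/∂y = +0.002903.
Flow = −∇h = (+0.01665 east, -0.002903 north), which points east.

E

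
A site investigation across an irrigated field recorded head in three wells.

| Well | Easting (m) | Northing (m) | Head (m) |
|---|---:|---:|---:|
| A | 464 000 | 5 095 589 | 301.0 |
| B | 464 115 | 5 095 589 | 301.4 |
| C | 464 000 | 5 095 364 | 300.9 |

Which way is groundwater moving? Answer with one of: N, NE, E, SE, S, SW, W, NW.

∂h/∂x = (301.4 − 301.0) / (464115 − 464000) = +0.003478
∂h/∂y = (300.9 − 301.0) / (5095364 − 5095589) = +0.0004444
Flow = −∇h = (-0.003478 east, -0.0004444 north), which points west.

W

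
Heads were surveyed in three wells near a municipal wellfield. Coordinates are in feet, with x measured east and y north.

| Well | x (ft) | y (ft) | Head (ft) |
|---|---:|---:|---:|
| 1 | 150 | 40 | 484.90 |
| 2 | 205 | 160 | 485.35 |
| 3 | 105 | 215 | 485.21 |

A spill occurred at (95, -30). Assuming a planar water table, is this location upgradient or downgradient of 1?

downgradient

With h = a·x + b·y + c and 1 as origin, the differences give:
  55·a + 120·b = +0.45
  (-45)·a + 175·b = +0.31
Eliminate b (×175 and ×120, subtract): 15025·a = 41.550 → a = ∂h/∂x = +0.002765
Back-substitute: b = ∂h/∂y = +0.002483.
Head at (95, -30) = 484.90 + (+0.002765)·(-55) + (+0.002483)·(-70) = 484.57 ft.
That is lower than the 484.90 ft at 1, so the point is downgradient.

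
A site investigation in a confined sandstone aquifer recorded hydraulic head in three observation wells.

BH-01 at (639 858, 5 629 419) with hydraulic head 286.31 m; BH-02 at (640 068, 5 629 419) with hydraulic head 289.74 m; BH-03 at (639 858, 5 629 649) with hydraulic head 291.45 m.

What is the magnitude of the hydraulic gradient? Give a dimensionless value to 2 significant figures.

0.028

∂h/∂x = (289.74 − 286.31) / (640068 − 639858) = +0.01633
∂h/∂y = (291.45 − 286.31) / (5629649 − 5629419) = +0.02235
|∇h| = √(0.01633² + 0.02235²) = 0.02768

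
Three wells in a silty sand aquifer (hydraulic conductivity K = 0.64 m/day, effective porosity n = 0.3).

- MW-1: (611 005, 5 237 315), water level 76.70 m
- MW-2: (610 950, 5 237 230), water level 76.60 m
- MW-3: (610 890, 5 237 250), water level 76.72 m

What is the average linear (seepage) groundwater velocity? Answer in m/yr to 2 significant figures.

1.9 m/yr

Three-point gradient (reference MW-1): Δ to MW-2 = (-55, -85, -0.10), Δ to MW-3 = (-115, -65, +0.02).
∂h/∂x = -0.001323, ∂h/∂y = +0.002032 (det = -6200).
|∇h| = √(-0.001323² + 0.002032²) = 0.002425
Seepage velocity v = K·i/n = 0.64 × 0.002425 / 0.3 = 0.005173 m/day = 1.889 m/yr.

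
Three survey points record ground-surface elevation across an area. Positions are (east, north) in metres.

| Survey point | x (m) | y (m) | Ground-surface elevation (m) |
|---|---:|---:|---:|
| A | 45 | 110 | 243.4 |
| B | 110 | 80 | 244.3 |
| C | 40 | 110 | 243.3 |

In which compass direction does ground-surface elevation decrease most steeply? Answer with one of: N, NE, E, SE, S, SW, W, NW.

SW

With z = a·x + b·y + c and A as origin, the differences give:
  65·a + (-30)·b = +0.9
  (-5)·a + 0·b = -0.1
Eliminate b (×0 and ×(-30), subtract): -150·a = -3.00 → a = ∂z/∂x = +0.02000
Back-substitute: b = ∂z/∂y = +0.01333.
Steepest decrease is along −∇f = (-0.02000 E, -0.01333 N) → southwest.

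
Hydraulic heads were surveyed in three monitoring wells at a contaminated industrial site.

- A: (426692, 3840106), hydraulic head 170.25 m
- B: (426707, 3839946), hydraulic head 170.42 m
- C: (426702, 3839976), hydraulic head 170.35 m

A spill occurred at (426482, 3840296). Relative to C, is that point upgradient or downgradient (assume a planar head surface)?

downgradient

Differences from A: to B (Δx, Δy, Δh) = (15, -160, +0.17); to C = (10, -130, +0.10).
Determinant of the coordinate differences = 15·(-130) − 10·(-160) = -350.
∂h/∂x = [(+0.17)·(-130) − (+0.10)·(-160)] / -350 = +0.01743
∂h/∂y = [15·(+0.10) − 10·(+0.17)] / -350 = +0.0005714
Head at (426482, 3840296) = 170.25 + (+0.01743)·(-210) + (+0.0005714)·(190) = 166.70 m.
That is lower than the 170.35 m at C, so the point is downgradient.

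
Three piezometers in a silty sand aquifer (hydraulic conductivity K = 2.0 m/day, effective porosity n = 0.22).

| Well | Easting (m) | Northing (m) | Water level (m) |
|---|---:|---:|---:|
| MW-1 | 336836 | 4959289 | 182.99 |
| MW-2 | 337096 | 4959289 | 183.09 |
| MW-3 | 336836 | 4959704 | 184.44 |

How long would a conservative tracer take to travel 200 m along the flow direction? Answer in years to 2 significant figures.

∂h/∂x = (183.09 − 182.99) / (337096 − 336836) = +0.0003846
∂h/∂y = (184.44 − 182.99) / (4959704 − 4959289) = +0.003494
|∇h| = √(0.0003846² + 0.003494²) = 0.003515
Seepage velocity v = K·i/n = 2.0 × 0.003515 / 0.22 = 0.03195 m/day.
t = 200 / 0.03195 = 6260 days = 17.1 years.

17 years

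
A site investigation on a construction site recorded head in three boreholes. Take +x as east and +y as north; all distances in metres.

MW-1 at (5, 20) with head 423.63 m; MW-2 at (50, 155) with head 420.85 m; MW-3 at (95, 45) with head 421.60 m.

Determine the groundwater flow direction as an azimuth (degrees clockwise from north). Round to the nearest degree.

052°

Three-point gradient (reference MW-1): Δ to MW-2 = (45, 135, -2.78), Δ to MW-3 = (90, 25, -2.03).
∂h/∂x = -0.01855, ∂h/∂y = -0.01441 (det = -11025).
Flow direction (−∇h) has components (+0.01855 E, +0.01441 N).
Azimuth = atan2(E, N) = atan2(+0.01855, +0.01441) = 52.2° ≈ 052°.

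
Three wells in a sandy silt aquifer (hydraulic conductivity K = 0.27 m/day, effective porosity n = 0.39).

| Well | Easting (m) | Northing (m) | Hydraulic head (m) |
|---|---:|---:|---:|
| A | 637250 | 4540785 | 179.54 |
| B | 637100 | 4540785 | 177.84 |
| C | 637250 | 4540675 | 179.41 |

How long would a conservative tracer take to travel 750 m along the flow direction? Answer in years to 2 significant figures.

260 years

∂h/∂x = (177.84 − 179.54) / (637100 − 637250) = +0.01133
∂h/∂y = (179.41 − 179.54) / (4540675 − 4540785) = +0.001182
|∇h| = √(0.01133² + 0.001182²) = 0.01139
Seepage velocity v = K·i/n = 0.27 × 0.01139 / 0.39 = 0.007885 m/day.
t = 750 / 0.007885 = 9.512e+04 days = 260 years.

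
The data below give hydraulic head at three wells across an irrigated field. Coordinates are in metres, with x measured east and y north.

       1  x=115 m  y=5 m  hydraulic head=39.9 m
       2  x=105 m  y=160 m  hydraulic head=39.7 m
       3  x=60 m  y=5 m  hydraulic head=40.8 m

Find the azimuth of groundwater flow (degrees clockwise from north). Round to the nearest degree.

082°

Taking 1 as reference: 2−1 = (-10, 155, -0.2); 3−1 = (-55, 0, +0.9).
Determinant of the coordinate differences = (-10)·0 − (-55)·155 = 8525.
∂h/∂x = [(-0.2)·0 − (+0.9)·155] / 8525 = -0.01636
∂h/∂y = [(-10)·(+0.9) − (-55)·(-0.2)] / 8525 = -0.002346
Flow direction (−∇h) has components (+0.01636 E, +0.002346 N).
Azimuth = atan2(E, N) = atan2(+0.01636, +0.002346) = 81.8° ≈ 082°.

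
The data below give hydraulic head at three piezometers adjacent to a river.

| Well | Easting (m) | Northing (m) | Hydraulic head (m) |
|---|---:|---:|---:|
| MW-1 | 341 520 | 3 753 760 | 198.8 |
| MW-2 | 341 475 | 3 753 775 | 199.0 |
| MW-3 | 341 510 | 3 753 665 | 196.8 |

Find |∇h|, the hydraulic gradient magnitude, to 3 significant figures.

With h = a·x + b·y + c and MW-1 as origin, the differences give:
  (-45)·a + 15·b = +0.2
  (-10)·a + (-95)·b = -2.0
Eliminate b (×(-95) and ×15, subtract): 4425·a = 11.00 → a = ∂h/∂x = +0.002486
Back-substitute: b = ∂h/∂y = +0.02079.
|∇h| = √(0.002486² + 0.02079²) = 0.02094

0.0209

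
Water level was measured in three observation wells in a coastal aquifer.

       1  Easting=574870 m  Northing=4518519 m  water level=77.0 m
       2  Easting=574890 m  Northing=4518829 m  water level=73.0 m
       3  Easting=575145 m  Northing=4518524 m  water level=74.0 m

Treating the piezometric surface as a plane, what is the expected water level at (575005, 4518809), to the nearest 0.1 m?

72.0 m

With h = a·x + b·y + c and 1 as origin, the differences give:
  20·a + 310·b = -4.0
  275·a + 5·b = -3.0
Eliminate b (×5 and ×310, subtract): -85150·a = 910.00 → a = ∂h/∂x = -0.01069
Back-substitute: b = ∂h/∂y = -0.01221.
h(575005, 4518809) = 77.0 + (-0.01069)·(135) + (-0.01221)·(290) = 77.0 -1.443 -3.542 = 72.015 m.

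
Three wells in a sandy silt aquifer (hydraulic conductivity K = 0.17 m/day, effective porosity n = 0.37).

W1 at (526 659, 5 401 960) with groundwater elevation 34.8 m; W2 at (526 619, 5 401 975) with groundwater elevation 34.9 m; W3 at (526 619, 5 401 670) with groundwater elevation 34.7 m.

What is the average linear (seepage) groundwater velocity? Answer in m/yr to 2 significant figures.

0.39 m/yr

Differences from W1: to W2 (Δx, Δy, Δh) = (-40, 15, +0.1); to W3 = (-40, -290, -0.1).
Solve a·Δx + b·Δy = Δh: det = (-40)·(-290) − (-40)·15 = 12200.
∂h/∂x = [(+0.1)·(-290) − (-0.1)·15] / 12200 = -0.002254
∂h/∂y = [(-40)·(-0.1) − (-40)·(+0.1)] / 12200 = +0.0006557
|∇h| = √(-0.002254² + 0.0006557²) = 0.002347
Seepage velocity v = K·i/n = 0.17 × 0.002347 / 0.37 = 0.001078 m/day = 0.3937 m/yr.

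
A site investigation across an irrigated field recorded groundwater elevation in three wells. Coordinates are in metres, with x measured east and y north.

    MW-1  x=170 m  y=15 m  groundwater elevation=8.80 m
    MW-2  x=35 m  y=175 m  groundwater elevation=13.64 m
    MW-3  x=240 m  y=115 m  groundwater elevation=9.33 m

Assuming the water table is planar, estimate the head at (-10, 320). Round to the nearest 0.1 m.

16.8 m

Taking MW-1 as reference: MW-2−MW-1 = (-135, 160, +4.84); MW-3−MW-1 = (70, 100, +0.53).
Determinant of the coordinate differences = (-135)·100 − 70·160 = -24700.
∂h/∂x = [(+4.84)·100 − (+0.53)·160] / -24700 = -0.01616
∂h/∂y = [(-135)·(+0.53) − 70·(+4.84)] / -24700 = +0.01661
h(-10, 320) = 8.80 + (-0.01616)·(-180) + (+0.01661)·(305) = 8.80 +2.909 +5.067 = 16.776 m.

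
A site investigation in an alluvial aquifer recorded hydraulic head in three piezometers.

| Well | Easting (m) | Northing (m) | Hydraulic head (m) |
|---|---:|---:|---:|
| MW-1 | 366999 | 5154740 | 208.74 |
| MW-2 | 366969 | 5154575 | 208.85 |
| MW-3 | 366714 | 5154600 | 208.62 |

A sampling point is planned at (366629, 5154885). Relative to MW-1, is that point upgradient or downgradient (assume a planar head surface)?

With h = a·x + b·y + c and MW-1 as origin, the differences give:
  (-30)·a + (-165)·b = +0.11
  (-285)·a + (-140)·b = -0.12
Eliminate b (×(-140) and ×(-165), subtract): -42825·a = -35.200 → a = ∂h/∂x = +0.0008219
Back-substitute: b = ∂h/∂y = -0.0008161.
Head at (366629, 5154885) = 208.74 + (+0.0008219)·(-370) + (-0.0008161)·(145) = 208.32 m.
That is lower than the 208.74 m at MW-1, so the point is downgradient.

downgradient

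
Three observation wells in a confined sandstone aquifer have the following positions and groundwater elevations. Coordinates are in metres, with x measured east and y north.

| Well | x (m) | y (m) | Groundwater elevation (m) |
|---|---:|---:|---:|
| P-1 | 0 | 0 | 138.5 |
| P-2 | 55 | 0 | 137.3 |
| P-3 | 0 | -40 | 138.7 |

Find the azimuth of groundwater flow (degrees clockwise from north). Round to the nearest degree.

∂h/∂x = (137.3 − 138.5) / (55 − 0) = -0.02182
∂h/∂y = (138.7 − 138.5) / (-40 − 0) = -0.005000
Flow direction (−∇h) has components (+0.02182 E, +0.005000 N).
Azimuth = atan2(E, N) = atan2(+0.02182, +0.005000) = 77.1° ≈ 077°.

077°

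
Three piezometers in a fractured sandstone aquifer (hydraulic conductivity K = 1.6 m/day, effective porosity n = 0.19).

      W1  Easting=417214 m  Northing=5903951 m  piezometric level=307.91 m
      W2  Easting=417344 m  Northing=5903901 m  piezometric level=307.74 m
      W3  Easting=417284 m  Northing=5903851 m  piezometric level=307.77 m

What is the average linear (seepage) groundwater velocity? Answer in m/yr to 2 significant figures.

With h = a·x + b·y + c and W1 as origin, the differences give:
  130·a + (-50)·b = -0.17
  70·a + (-100)·b = -0.14
Eliminate b (×(-100) and ×(-50), subtract): -9500·a = 10.000 → a = ∂h/∂x = -0.001053
Back-substitute: b = ∂h/∂y = +0.0006632.
|∇h| = √(-0.001053² + 0.0006632²) = 0.001244
Seepage velocity v = K·i/n = 1.6 × 0.001244 / 0.19 = 0.01048 m/day = 3.828 m/yr.

3.8 m/yr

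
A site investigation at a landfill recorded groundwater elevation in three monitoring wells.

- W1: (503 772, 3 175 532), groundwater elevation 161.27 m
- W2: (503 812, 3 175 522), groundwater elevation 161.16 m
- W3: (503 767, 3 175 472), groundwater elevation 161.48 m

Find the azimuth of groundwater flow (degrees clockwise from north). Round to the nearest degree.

048°

Taking W1 as reference: W2−W1 = (40, -10, -0.11); W3−W1 = (-5, -60, +0.21).
Determinant of the coordinate differences = 40·(-60) − (-5)·(-10) = -2450.
∂h/∂x = [(-0.11)·(-60) − (+0.21)·(-10)] / -2450 = -0.003551
∂h/∂y = [40·(+0.21) − (-5)·(-0.11)] / -2450 = -0.003204
Flow direction (−∇h) has components (+0.003551 E, +0.003204 N).
Azimuth = atan2(E, N) = atan2(+0.003551, +0.003204) = 47.9° ≈ 048°.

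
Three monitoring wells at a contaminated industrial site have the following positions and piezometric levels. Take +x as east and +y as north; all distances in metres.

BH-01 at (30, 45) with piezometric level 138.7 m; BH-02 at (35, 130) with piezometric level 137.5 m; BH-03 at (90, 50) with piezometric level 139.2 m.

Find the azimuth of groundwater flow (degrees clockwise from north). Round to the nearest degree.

327°

With h = a·x + b·y + c and BH-01 as origin, the differences give:
  5·a + 85·b = -1.2
  60·a + 5·b = +0.5
Eliminate b (×5 and ×85, subtract): -5075·a = -48.50 → a = ∂h/∂x = +0.009557
Back-substitute: b = ∂h/∂y = -0.01468.
Flow direction (−∇h) has components (-0.009557 E, +0.01468 N).
Azimuth = atan2(E, N) = atan2(-0.009557, +0.01468) = 326.9° ≈ 327°.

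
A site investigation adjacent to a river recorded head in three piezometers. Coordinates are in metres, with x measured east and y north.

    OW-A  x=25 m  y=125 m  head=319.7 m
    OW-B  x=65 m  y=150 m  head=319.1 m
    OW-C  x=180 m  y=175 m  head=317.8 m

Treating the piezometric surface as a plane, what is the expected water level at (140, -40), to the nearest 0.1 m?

320.1 m

Taking OW-A as reference: OW-B−OW-A = (40, 25, -0.6); OW-C−OW-A = (155, 50, -1.9).
Determinant of the coordinate differences = 40·50 − 155·25 = -1875.
∂h/∂x = [(-0.6)·50 − (-1.9)·25] / -1875 = -0.009333
∂h/∂y = [40·(-1.9) − 155·(-0.6)] / -1875 = -0.009067
h(140, -40) = 319.7 + (-0.009333)·(115) + (-0.009067)·(-165) = 319.7 -1.073 +1.496 = 320.123 m.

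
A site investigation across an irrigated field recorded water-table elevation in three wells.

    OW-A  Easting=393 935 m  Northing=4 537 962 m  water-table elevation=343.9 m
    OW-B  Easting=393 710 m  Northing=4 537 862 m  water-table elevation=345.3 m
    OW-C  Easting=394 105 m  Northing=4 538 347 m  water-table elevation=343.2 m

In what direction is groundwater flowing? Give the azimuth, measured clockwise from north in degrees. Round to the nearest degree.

Taking OW-A as reference: OW-B−OW-A = (-225, -100, +1.4); OW-C−OW-A = (170, 385, -0.7).
Determinant of the coordinate differences = (-225)·385 − 170·(-100) = -69625.
∂h/∂x = [(+1.4)·385 − (-0.7)·(-100)] / -69625 = -0.006736
∂h/∂y = [(-225)·(-0.7) − 170·(+1.4)] / -69625 = +0.001156
Flow direction (−∇h) has components (+0.006736 E, -0.001156 N).
Azimuth = atan2(E, N) = atan2(+0.006736, -0.001156) = 99.7° ≈ 100°.

100°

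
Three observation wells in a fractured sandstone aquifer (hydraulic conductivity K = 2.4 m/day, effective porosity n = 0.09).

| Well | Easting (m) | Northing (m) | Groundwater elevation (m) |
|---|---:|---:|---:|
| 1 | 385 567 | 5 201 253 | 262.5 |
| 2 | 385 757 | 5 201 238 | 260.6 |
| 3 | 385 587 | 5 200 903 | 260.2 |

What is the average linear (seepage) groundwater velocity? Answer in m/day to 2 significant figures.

0.30 m/day

Differences from 1: to 2 (Δx, Δy, Δh) = (190, -15, -1.9); to 3 = (20, -350, -2.3).
Determinant of the coordinate differences = 190·(-350) − 20·(-15) = -66200.
∂h/∂x = [(-1.9)·(-350) − (-2.3)·(-15)] / -66200 = -0.009524
∂h/∂y = [190·(-2.3) − 20·(-1.9)] / -66200 = +0.006027
|∇h| = √(-0.009524² + 0.006027²) = 0.01127
Seepage velocity v = K·i/n = 2.4 × 0.01127 / 0.09 = 0.3005 m/day.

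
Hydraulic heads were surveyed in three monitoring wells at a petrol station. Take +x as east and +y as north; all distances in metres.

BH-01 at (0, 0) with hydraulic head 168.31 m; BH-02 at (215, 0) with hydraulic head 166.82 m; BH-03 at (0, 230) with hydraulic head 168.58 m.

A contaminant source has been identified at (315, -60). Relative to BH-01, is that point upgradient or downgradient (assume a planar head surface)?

downgradient

∂h/∂x = (166.82 − 168.31) / (215 − 0) = -0.006930
∂h/∂y = (168.58 − 168.31) / (230 − 0) = +0.001174
Head at (315, -60) = 168.31 + (-0.006930)·(315) + (+0.001174)·(-60) = 166.06 m.
That is lower than the 168.31 m at BH-01, so the point is downgradient.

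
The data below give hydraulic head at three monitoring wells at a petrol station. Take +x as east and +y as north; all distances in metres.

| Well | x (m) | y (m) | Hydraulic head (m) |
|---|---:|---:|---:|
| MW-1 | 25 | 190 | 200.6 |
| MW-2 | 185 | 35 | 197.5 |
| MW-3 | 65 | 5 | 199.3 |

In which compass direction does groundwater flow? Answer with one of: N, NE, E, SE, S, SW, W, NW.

E

Three-point gradient (reference MW-1): Δ to MW-2 = (160, -155, -3.1), Δ to MW-3 = (40, -185, -1.3).
∂h/∂x = -0.01590, ∂h/∂y = +0.003590 (det = -23400).
Flow = −∇h = (+0.01590 east, -0.003590 north), which points east.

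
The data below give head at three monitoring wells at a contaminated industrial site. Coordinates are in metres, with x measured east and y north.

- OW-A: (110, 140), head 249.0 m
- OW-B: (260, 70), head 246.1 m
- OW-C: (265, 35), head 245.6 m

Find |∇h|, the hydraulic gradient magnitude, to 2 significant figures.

0.018

Taking OW-A as reference: OW-B−OW-A = (150, -70, -2.9); OW-C−OW-A = (155, -105, -3.4).
Determinant of the coordinate differences = 150·(-105) − 155·(-70) = -4900.
∂h/∂x = [(-2.9)·(-105) − (-3.4)·(-70)] / -4900 = -0.01357
∂h/∂y = [150·(-3.4) − 155·(-2.9)] / -4900 = +0.01235
|∇h| = √(-0.01357² + 0.01235²) = 0.01835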